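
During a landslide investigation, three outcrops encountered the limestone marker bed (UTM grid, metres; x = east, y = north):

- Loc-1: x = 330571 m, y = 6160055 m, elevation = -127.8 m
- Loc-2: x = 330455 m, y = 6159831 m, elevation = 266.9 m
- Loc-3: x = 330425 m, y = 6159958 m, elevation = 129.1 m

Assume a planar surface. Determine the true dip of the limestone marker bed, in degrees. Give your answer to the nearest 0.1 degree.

Let the plane be z = a·x + b·y + c.
Loc-2−Loc-1: −116a − 224b = 394.7;  Loc-3−Loc-1: −146a − 97b = 256.9.
Solving gives a = −0.89780, b = −1.29712.
Gradient magnitude |∇z| = √(a² + b²) = √(0.80605 + 1.68252) = 1.57752.
True dip = arctan(1.57752) = 57.6°, dipping toward NE (azimuth ≈ 035°).

57.6°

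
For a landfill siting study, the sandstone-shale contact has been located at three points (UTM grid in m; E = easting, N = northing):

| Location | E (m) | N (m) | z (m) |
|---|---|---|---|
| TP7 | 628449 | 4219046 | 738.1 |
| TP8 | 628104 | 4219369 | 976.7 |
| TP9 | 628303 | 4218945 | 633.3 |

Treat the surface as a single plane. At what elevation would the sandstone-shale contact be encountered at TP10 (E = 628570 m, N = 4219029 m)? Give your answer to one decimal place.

737.8 m

Let the plane be z = a·E + b·N + c.
TP8−TP7: −345a + 323b = 238.6;  TP9−TP7: −146a − 101b = −104.8.
Solving gives a = 0.118920040, b = 0.865719547.
Then c = 738.1 − a·628449 − b·4219046 = −3726507.67.
At (628570, 4219029): z = 74749.6 + 3652495.9 − 3726507.67 = 737.8 m.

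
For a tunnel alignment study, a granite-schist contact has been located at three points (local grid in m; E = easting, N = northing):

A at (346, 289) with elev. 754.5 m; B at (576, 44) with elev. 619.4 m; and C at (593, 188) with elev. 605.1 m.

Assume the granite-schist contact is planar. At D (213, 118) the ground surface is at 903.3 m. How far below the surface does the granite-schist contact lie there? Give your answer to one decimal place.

62.4 m

Let the plane be z = a·E + b·N + c.
B−A: 230a − 245b = −135.1;  C−A: 247a − 101b = −149.4.
Solving gives a = −0.61574, b = −0.02661.
Then c = 754.5 − a·346 − b·289 = 975.24.
At (213, 118): z_contact = −131.15 − 3.14 + 975.24 = 840.94 m.
Depth below ground = 903.3 − 840.94 = 62.4 m.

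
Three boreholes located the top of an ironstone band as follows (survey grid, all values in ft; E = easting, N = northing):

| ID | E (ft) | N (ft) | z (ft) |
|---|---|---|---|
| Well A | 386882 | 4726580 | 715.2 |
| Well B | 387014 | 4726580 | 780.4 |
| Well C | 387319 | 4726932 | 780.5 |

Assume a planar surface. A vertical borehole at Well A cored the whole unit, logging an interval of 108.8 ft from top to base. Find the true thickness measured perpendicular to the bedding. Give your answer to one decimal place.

91.1 ft

Two edge vectors: Well A→Well B = (132, 0, 65.2), Well A→Well C = (437, 352, 65.3).
Normal n = (Well A→Well B) × (Well A→Well C) = (-22950.4, 19872.8, 46464).
So ∂z/∂E = −n_x/n_z = 0.49394 and ∂z/∂N = −n_y/n_z = −0.42770.
|∇z| = √(a²+b²) = 0.65338, so dip δ = arctan(0.65338) = 33.16°.
True thickness = vertical thickness × cos δ = 108.8 × cos 33.16° = 91.1 ft.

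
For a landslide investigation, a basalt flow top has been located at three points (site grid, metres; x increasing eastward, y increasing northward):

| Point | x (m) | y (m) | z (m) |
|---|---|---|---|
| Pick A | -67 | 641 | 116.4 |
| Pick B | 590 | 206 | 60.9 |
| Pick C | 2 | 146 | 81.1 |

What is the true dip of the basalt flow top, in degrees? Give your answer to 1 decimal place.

4.4°

Two edge vectors: Pick A→Pick B = (657, -435, -55.5), Pick A→Pick C = (69, -495, -35.3).
Normal n = (Pick A→Pick B) × (Pick A→Pick C) = (-12117, 19362.6, -295200).
So ∂z/∂x = −n_x/n_z = −0.04105 and ∂z/∂y = −n_y/n_z = 0.06559.
Gradient magnitude |∇z| = √(a² + b²) = √(0.00168 + 0.00430) = 0.07738.
True dip = arctan(0.07738) = 4.4°, dipping toward SSE (azimuth ≈ 148°).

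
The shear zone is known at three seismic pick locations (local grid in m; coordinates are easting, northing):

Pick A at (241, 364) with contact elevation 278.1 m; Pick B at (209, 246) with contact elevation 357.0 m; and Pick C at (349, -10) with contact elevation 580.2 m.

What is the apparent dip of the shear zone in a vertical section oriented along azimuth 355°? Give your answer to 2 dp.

37.05°

Two edge vectors: Pick A→Pick B = (-32, -118, 78.9), Pick A→Pick C = (108, -374, 302.1).
Normal n = (Pick A→Pick B) × (Pick A→Pick C) = (-6139.2, 18188.4, 24712).
So ∂z/∂easting = −n_x/n_z = 0.24843 and ∂z/∂northing = −n_y/n_z = −0.73601.
Unit vector along 355° is (sin 355°, cos 355°) = (-0.0872, 0.9962).
Slope in that direction = a·(-0.0872) + b·(0.9962) = −0.75487.
Apparent dip = arctan|0.75487| = 37.05° (true dip is 37.8°, so apparent ≤ true as expected).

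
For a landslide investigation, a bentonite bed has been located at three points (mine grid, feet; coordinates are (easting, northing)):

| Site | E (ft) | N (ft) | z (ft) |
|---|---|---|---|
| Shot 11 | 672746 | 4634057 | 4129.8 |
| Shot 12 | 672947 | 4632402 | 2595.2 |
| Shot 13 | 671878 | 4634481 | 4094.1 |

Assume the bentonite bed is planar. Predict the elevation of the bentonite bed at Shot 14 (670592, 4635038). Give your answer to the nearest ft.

Two edge vectors: Shot 11→Shot 12 = (201, -1655, -1534.6), Shot 11→Shot 13 = (-868, 424, -35.7).
Normal n = (Shot 11→Shot 12) × (Shot 11→Shot 13) = (709753.9, 1339208.5, -1351316).
So ∂z/∂E = −n_x/n_z = 0.52523163 and ∂z/∂N = −n_y/n_z = 0.99104022.
Intercept c from Shot 11: 4129.8 − 353347.48 − 4592536.85 = −4941754.52.
At (670592, 4635038): z = 352216.1 + 4593509.1 − 4941754.52 = 3970.7 ft.

3971 ft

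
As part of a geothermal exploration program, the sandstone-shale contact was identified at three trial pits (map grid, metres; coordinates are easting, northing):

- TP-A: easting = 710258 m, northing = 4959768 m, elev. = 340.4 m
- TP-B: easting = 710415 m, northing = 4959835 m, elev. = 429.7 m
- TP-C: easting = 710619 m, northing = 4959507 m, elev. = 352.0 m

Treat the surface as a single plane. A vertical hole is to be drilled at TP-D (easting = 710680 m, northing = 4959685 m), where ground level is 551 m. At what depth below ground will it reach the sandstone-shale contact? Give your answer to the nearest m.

Two edge vectors: TP-A→TP-B = (157, 67, 89.3), TP-A→TP-C = (361, -261, 11.6).
Normal n = (TP-A→TP-B) × (TP-A→TP-C) = (24084.5, 30416.1, -65164).
So ∂z/∂easting = −n_x/n_z = 0.36959824 and ∂z/∂northing = −n_y/n_z = 0.46676232.
Intercept c from TP-A: 340.4 − 262510.11 − 2315032.83 = −2577202.54.
At (710680, 4959685): z_contact = 262666.1 + 2314994.1 − 2577202.54 = 457.6 m.
Depth below ground = 551 − 457.6 = 93 m.

93 m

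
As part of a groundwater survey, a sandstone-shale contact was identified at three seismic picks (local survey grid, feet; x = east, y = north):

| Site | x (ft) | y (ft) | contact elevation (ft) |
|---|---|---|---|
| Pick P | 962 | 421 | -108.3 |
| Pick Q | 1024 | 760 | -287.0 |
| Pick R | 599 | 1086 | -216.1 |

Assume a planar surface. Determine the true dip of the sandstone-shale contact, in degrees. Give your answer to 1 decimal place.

Two edge vectors: Pick P→Pick Q = (62, 339, -178.7), Pick P→Pick R = (-363, 665, -107.8).
Normal n = (Pick P→Pick Q) × (Pick P→Pick R) = (82291.3, 71551.7, 164287).
So ∂z/∂x = −n_x/n_z = −0.50090 and ∂z/∂y = −n_y/n_z = −0.43553.
Gradient magnitude |∇z| = √(a² + b²) = √(0.25090 + 0.18969) = 0.66377.
True dip = arctan(0.66377) = 33.6°, dipping toward NE (azimuth ≈ 049°).

33.6°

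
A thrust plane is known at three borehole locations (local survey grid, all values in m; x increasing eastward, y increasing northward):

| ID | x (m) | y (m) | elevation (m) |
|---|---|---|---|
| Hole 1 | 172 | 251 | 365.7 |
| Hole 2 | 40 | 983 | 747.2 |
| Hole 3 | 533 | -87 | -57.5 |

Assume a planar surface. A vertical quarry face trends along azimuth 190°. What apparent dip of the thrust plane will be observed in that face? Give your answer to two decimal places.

12.63°

Two edge vectors: Hole 1→Hole 2 = (-132, 732, 381.5), Hole 1→Hole 3 = (361, -338, -423.2).
Normal n = (Hole 1→Hole 2) × (Hole 1→Hole 3) = (-180835.4, 81859.1, -219636).
So ∂z/∂x = −n_x/n_z = −0.82334 and ∂z/∂y = −n_y/n_z = 0.37270.
Unit vector along 190° is (sin 190°, cos 190°) = (-0.1736, -0.9848).
Slope in that direction = a·(-0.1736) + b·(-0.9848) = −0.22407.
Apparent dip = arctan|0.22407| = 12.63° (true dip is 42.1°, so apparent ≤ true as expected).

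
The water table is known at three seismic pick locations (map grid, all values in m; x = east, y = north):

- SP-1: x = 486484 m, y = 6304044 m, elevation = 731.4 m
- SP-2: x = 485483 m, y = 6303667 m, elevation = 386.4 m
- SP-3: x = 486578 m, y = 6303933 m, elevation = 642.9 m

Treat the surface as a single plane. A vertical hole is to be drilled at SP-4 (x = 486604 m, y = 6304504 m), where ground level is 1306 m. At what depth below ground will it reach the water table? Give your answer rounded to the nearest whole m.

191 m

Two edge vectors: SP-1→SP-2 = (-1001, -377, -345), SP-1→SP-3 = (94, -111, -88.5).
Normal n = (SP-1→SP-2) × (SP-1→SP-3) = (-4930.5, -121018.5, 146549).
So ∂z/∂x = −n_x/n_z = 0.03364404 and ∂z/∂y = −n_y/n_z = 0.82578864.
Intercept c from SP-1: 731.4 − 16367.29 − 5205807.95 = −5221443.83.
At (486604, 6304504): z_contact = 16371.3 + 5206187.8 − 5221443.83 = 1115.3 m.
Depth below ground = 1306 − 1115.3 = 191 m.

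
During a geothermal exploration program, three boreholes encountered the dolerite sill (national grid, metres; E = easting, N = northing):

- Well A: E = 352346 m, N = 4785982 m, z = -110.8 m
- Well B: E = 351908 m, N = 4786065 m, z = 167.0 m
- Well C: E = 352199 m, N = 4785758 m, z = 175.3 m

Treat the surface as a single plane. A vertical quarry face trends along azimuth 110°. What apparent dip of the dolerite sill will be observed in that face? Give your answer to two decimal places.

25.19°

Two edge vectors: Well A→Well B = (-438, 83, 277.8), Well A→Well C = (-147, -224, 286.1).
Normal n = (Well A→Well B) × (Well A→Well C) = (85973.5, 84475.2, 110313).
So ∂z/∂E = −n_x/n_z = −0.77936 and ∂z/∂N = −n_y/n_z = −0.76578.
Unit vector along 110° is (sin 110°, cos 110°) = (0.9397, -0.3420).
Slope in that direction = a·(0.9397) + b·(-0.3420) = −0.47045.
Apparent dip = arctan|0.47045| = 25.19° (true dip is 47.5°, so apparent ≤ true as expected).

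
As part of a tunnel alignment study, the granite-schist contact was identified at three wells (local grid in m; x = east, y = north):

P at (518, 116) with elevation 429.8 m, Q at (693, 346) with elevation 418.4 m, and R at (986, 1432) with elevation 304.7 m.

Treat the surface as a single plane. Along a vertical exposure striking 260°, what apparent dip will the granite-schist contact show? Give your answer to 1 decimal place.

5.0°

Two edge vectors: P→Q = (175, 230, -11.4), P→R = (468, 1316, -125.1).
Normal n = (P→Q) × (P→R) = (-13770.6, 16557.3, 122660).
So ∂z/∂x = −n_x/n_z = 0.11227 and ∂z/∂y = −n_y/n_z = −0.13499.
Unit vector along 260° is (sin 260°, cos 260°) = (-0.9848, -0.1736).
Slope in that direction = a·(-0.9848) + b·(-0.1736) = −0.08712.
Apparent dip = arctan|0.08712| = 5.0° (true dip is 10.0°, so apparent ≤ true as expected).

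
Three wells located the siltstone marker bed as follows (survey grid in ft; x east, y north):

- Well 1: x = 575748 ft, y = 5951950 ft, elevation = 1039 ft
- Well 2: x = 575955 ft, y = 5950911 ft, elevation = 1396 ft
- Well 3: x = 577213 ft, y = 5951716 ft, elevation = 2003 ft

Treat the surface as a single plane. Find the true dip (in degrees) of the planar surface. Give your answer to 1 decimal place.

Let the plane be z = a·x + b·y + c.
Well 2−Well 1: 207a − 1039b = 357;  Well 3−Well 1: 1465a − 234b = 964.
Solving gives a = 0.62296, b = −0.21949.
Gradient magnitude |∇z| = √(a² + b²) = √(0.38808 + 0.04817) = 0.66050.
True dip = arctan(0.66050) = 33.4°, dipping toward WNW (azimuth ≈ 289°).

33.4°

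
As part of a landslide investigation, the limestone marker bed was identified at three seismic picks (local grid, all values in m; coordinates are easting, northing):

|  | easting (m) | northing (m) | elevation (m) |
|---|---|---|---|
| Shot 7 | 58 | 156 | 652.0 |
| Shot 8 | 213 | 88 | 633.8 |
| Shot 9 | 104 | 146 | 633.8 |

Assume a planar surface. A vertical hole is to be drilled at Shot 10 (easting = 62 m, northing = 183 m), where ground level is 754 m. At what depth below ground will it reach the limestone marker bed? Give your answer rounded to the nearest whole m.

139 m

Two edge vectors: Shot 7→Shot 8 = (155, -68, -18.2), Shot 7→Shot 9 = (46, -10, -18.2).
Normal n = (Shot 7→Shot 8) × (Shot 7→Shot 9) = (1055.6, 1983.8, 1578).
So ∂z/∂easting = −n_x/n_z = −0.66895 and ∂z/∂northing = −n_y/n_z = −1.25716.
Intercept c from Shot 7: 652 + 38.80 + 196.12 = 886.92.
At (62, 183): z_contact = −41.5 − 230.1 + 886.92 = 615.4 m.
Depth below ground = 754 − 615.4 = 139 m.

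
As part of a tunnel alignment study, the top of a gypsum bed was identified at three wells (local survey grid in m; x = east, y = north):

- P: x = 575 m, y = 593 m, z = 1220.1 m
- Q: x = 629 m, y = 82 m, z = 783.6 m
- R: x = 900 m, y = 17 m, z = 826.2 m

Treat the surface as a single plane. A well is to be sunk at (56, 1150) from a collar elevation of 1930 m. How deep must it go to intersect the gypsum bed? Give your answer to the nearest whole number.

Let the plane be z = a·x + b·y + c.
Q−P: 54a − 511b = −436.5;  R−P: 325a − 576b = −393.9.
Solving gives a = 0.37150, b = 0.89347.
Then c = 1220.1 − a·575 − b·593 = 476.67.
At (56, 1150): z_contact = 20.8 + 1027.5 + 476.67 = 1525.0 m.
Depth below ground = 1930 − 1525.0 = 405 m.

405 m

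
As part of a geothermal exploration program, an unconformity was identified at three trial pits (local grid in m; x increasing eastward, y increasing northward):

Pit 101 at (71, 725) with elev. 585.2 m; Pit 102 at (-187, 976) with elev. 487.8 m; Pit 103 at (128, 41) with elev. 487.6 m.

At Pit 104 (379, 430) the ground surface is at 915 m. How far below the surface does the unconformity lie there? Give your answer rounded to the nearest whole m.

Two edge vectors: Pit 101→Pit 102 = (-258, 251, -97.4), Pit 101→Pit 103 = (57, -684, -97.6).
Normal n = (Pit 101→Pit 102) × (Pit 101→Pit 103) = (-91119.2, -30732.6, 162165).
So ∂z/∂x = −n_x/n_z = 0.56189 and ∂z/∂y = −n_y/n_z = 0.18951.
Intercept c from Pit 101: 585.2 − 39.89 − 137.40 = 407.91.
At (379, 430): z_contact = 213.0 + 81.5 + 407.91 = 702.4 m.
Depth below ground = 915 − 702.4 = 213 m.

213 m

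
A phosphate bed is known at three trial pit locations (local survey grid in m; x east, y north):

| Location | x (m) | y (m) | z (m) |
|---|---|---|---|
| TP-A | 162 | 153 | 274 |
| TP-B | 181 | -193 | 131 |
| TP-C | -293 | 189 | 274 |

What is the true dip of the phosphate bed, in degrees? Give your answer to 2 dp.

Let the plane be z = a·x + b·y + c.
TP-B−TP-A: 19a − 346b = −143;  TP-C−TP-A: −455a + 36b = 0.
Solving gives a = 0.03284, b = 0.41510.
Gradient magnitude |∇z| = √(a² + b²) = √(0.00108 + 0.17231) = 0.41640.
True dip = arctan(0.41640) = 22.61°, dipping toward S (azimuth ≈ 185°).

22.61°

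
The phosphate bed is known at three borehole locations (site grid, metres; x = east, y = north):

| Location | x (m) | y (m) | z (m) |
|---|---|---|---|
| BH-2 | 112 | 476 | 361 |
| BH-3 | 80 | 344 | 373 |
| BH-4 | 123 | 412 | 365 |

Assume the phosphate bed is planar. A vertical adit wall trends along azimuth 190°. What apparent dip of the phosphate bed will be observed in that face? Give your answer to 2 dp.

Two edge vectors: BH-2→BH-3 = (-32, -132, 12), BH-2→BH-4 = (11, -64, 4).
Normal n = (BH-2→BH-3) × (BH-2→BH-4) = (240, 260, 3500).
So ∂z/∂x = −n_x/n_z = −0.06857 and ∂z/∂y = −n_y/n_z = −0.07429.
Unit vector along 190° is (sin 190°, cos 190°) = (-0.1736, -0.9848).
Slope in that direction = a·(-0.1736) + b·(-0.9848) = 0.08506.
Apparent dip = arctan|0.08506| = 4.86° (true dip is 5.8°, so apparent ≤ true as expected).

4.86°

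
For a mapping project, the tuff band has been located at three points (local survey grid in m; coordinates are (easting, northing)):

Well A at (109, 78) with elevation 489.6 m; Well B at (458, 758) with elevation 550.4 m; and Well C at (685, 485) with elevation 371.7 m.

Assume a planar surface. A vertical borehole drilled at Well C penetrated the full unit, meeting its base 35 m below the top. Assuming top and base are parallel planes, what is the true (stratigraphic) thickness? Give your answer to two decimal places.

Let the plane be z = a·E + b·N + c.
Well B−Well A: 349a + 680b = 60.8;  Well C−Well A: 576a + 407b = −117.9.
Solving gives a = −0.42028, b = 0.30511.
|∇z| = √(a²+b²) = 0.51936, so dip δ = arctan(0.51936) = 27.45°.
True thickness = vertical thickness × cos δ = 35 × cos 27.45° = 31.06 m.

31.06 m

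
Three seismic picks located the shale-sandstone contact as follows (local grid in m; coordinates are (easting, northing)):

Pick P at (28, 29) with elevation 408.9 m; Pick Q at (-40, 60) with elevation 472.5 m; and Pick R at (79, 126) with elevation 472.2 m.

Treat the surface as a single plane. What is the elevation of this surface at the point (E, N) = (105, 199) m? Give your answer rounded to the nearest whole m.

Two edge vectors: Pick P→Pick Q = (-68, 31, 63.6), Pick P→Pick R = (51, 97, 63.3).
Normal n = (Pick P→Pick Q) × (Pick P→Pick R) = (-4206.9, 7548, -8177).
So ∂z/∂E = −n_x/n_z = −0.51448 and ∂z/∂N = −n_y/n_z = 0.92308.
Intercept c from Pick P: 408.9 + 14.41 − 26.77 = 396.54.
At (105, 199): z = −54.0 + 183.7 + 396.54 = 526.2 m.

526 m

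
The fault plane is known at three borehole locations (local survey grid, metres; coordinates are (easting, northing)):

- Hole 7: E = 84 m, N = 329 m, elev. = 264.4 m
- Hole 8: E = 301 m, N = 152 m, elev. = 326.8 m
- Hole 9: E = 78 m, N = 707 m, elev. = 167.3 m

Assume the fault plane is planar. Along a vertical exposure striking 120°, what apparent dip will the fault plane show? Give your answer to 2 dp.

Let the plane be z = a·E + b·N + c.
Hole 8−Hole 7: 217a − 177b = 62.4;  Hole 9−Hole 7: −6a + 378b = −97.1.
Solving gives a = 0.07905, b = −0.25562.
Unit vector along 120° is (sin 120°, cos 120°) = (0.8660, -0.5000).
Slope in that direction = a·(0.8660) + b·(-0.5000) = 0.19627.
Apparent dip = arctan|0.19627| = 11.10° (true dip is 15.0°, so apparent ≤ true as expected).

11.10°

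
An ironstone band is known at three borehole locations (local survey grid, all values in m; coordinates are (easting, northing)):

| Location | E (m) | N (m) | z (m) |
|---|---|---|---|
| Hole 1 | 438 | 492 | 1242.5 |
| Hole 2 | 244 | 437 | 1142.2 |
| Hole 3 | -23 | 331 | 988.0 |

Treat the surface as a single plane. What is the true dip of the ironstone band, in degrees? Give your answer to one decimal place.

Let the plane be z = a·E + b·N + c.
Hole 2−Hole 1: −194a − 55b = −100.3;  Hole 3−Hole 1: −461a − 161b = −254.5.
Solving gives a = 0.36584, b = 0.53320.
Gradient magnitude |∇z| = √(a² + b²) = √(0.13384 + 0.28431) = 0.64664.
True dip = arctan(0.64664) = 32.9°, dipping toward SW (azimuth ≈ 214°).

32.9°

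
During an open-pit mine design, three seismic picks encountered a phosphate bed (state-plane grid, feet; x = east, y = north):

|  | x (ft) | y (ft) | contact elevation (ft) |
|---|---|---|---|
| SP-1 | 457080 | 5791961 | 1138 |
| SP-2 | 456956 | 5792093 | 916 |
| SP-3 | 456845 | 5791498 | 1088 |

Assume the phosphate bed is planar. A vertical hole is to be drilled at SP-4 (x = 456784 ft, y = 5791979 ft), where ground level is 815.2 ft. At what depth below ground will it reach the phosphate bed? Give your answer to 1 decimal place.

Let the plane be z = a·x + b·y + c.
SP-2−SP-1: −124a + 132b = −222;  SP-3−SP-1: −235a − 463b = −50.
Solving gives a = 1.236950425, b = −0.519834449.
Then c = 1138 − a·457080 − b·5791961 = 2446613.56.
At (456784, 5791979): z_contact = 565019.16 − 3010870.21 + 2446613.56 = 762.51 ft.
Depth below ground = 815.2 − 762.51 = 52.7 ft.

52.7 ft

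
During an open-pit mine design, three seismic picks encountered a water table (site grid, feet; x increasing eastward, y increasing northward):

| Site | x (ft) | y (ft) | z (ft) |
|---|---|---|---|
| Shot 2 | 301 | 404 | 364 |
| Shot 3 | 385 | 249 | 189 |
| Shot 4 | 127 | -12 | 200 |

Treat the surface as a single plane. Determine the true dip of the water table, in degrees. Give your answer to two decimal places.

46.31°

Let the plane be z = a·x + b·y + c.
Shot 3−Shot 2: 84a − 155b = −175;  Shot 4−Shot 2: −174a − 416b = −164.
Solving gives a = −0.76526, b = 0.71431.
Gradient magnitude |∇z| = √(a² + b²) = √(0.58562 + 0.51024) = 1.04683.
True dip = arctan(1.04683) = 46.31°, dipping toward SE (azimuth ≈ 133°).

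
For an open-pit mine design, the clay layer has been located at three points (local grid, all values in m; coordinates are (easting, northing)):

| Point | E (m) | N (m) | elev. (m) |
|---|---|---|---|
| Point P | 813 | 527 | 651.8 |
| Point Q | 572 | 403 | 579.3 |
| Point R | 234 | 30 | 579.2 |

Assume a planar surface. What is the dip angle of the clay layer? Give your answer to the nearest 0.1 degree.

Two edge vectors: Point P→Point Q = (-241, -124, -72.5), Point P→Point R = (-579, -497, -72.6).
Normal n = (Point P→Point Q) × (Point P→Point R) = (-27030.1, 24480.9, 47981).
So ∂z/∂E = −n_x/n_z = 0.56335 and ∂z/∂N = −n_y/n_z = −0.51022.
Gradient magnitude |∇z| = √(a² + b²) = √(0.31736 + 0.26033) = 0.76006.
True dip = arctan(0.76006) = 37.2°, dipping toward NW (azimuth ≈ 312°).

37.2°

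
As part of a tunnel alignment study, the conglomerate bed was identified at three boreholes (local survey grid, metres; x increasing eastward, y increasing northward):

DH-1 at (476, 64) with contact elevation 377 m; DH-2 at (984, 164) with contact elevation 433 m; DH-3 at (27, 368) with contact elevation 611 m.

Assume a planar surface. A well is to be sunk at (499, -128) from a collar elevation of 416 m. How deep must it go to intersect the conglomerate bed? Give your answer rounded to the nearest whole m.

178 m

Two edge vectors: DH-1→DH-2 = (508, 100, 56), DH-1→DH-3 = (-449, 304, 234).
Normal n = (DH-1→DH-2) × (DH-1→DH-3) = (6376, -144016, 199332).
So ∂z/∂x = −n_x/n_z = −0.03199 and ∂z/∂y = −n_y/n_z = 0.72249.
Intercept c from DH-1: 377 + 15.23 − 46.24 = 345.99.
At (499, -128): z_contact = −16.0 − 92.5 + 345.99 = 237.5 m.
Depth below ground = 416 − 237.5 = 178 m.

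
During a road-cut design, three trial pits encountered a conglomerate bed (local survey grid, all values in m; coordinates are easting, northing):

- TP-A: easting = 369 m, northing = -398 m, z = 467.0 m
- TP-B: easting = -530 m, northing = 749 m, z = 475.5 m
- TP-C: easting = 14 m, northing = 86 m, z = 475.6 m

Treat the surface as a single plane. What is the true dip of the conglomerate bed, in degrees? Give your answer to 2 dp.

Two edge vectors: TP-A→TP-B = (-899, 1147, 8.5), TP-A→TP-C = (-355, 484, 8.6).
Normal n = (TP-A→TP-B) × (TP-A→TP-C) = (5750.2, 4713.9, -27931).
So ∂z/∂easting = −n_x/n_z = 0.20587 and ∂z/∂northing = −n_y/n_z = 0.16877.
Gradient magnitude |∇z| = √(a² + b²) = √(0.04238 + 0.02848) = 0.26621.
True dip = arctan(0.26621) = 14.91°, dipping toward SW (azimuth ≈ 231°).

14.91°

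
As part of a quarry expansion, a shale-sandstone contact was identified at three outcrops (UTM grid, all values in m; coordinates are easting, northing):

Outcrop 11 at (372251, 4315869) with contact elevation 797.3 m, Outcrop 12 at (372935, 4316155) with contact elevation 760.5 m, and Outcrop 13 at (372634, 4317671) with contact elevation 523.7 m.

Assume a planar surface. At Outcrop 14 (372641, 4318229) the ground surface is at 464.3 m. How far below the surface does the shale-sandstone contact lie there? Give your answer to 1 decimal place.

Let the plane be z = a·easting + b·northing + c.
Outcrop 12−Outcrop 11: 684a + 286b = −36.8;  Outcrop 13−Outcrop 11: 383a + 1802b = −273.6.
Solving gives a = 0.010628389, b = −0.154090274.
Then c = 797.3 − a·372251 − b·4315869 = 661874.31.
At (372641, 4318229): z_contact = 3960.57 − 665397.09 + 661874.31 = 437.79 m.
Depth below ground = 464.3 − 437.79 = 26.5 m.

26.5 m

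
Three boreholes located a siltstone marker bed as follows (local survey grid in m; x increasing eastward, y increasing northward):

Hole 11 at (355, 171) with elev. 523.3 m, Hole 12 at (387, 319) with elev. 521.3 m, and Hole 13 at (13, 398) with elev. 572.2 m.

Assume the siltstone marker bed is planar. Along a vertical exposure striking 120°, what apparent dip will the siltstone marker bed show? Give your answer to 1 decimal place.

7.0°

Let the plane be z = a·x + b·y + c.
Hole 12−Hole 11: 32a + 148b = −2;  Hole 13−Hole 11: −342a + 227b = 48.9.
Solving gives a = −0.13288, b = 0.01522.
Unit vector along 120° is (sin 120°, cos 120°) = (0.8660, -0.5000).
Slope in that direction = a·(0.8660) + b·(-0.5000) = −0.12269.
Apparent dip = arctan|0.12269| = 7.0° (true dip is 7.6°, so apparent ≤ true as expected).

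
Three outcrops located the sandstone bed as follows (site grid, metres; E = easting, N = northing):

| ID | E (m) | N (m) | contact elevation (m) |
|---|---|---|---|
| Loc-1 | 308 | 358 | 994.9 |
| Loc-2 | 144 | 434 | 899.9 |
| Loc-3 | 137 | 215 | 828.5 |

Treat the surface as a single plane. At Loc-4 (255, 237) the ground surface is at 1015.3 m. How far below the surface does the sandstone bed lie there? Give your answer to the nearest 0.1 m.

Two edge vectors: Loc-1→Loc-2 = (-164, 76, -95), Loc-1→Loc-3 = (-171, -143, -166.4).
Normal n = (Loc-1→Loc-2) × (Loc-1→Loc-3) = (-26231.4, -11044.6, 36448).
So ∂z/∂E = −n_x/n_z = 0.71969 and ∂z/∂N = −n_y/n_z = 0.30302.
Intercept c from Loc-1: 994.9 − 221.67 − 108.48 = 664.75.
At (255, 237): z_contact = 183.52 + 71.82 + 664.75 = 920.09 m.
Depth below ground = 1015.3 − 920.09 = 95.2 m.

95.2 m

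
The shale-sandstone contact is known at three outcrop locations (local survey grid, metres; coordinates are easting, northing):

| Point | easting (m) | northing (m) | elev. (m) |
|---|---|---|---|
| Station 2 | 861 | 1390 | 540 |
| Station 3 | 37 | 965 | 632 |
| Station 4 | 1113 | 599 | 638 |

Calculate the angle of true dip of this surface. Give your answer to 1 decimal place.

Two edge vectors: Station 2→Station 3 = (-824, -425, 92), Station 2→Station 4 = (252, -791, 98).
Normal n = (Station 2→Station 3) × (Station 2→Station 4) = (31122, 103936, 758884).
So ∂z/∂easting = −n_x/n_z = −0.04101 and ∂z/∂northing = −n_y/n_z = −0.13696.
Gradient magnitude |∇z| = √(a² + b²) = √(0.00168 + 0.01876) = 0.14297.
True dip = arctan(0.14297) = 8.1°, dipping toward NNE (azimuth ≈ 017°).

8.1°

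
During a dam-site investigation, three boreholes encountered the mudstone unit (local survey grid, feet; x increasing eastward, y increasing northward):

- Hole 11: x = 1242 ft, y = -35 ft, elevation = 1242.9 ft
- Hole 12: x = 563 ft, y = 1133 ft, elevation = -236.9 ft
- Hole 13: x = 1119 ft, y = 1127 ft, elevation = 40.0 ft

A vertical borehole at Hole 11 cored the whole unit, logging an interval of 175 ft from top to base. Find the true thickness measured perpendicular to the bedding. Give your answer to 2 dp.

Two edge vectors: Hole 11→Hole 12 = (-679, 1168, -1479.8), Hole 11→Hole 13 = (-123, 1162, -1202.9).
Normal n = (Hole 11→Hole 12) × (Hole 11→Hole 13) = (314540.4, -634753.7, -645334).
So ∂z/∂x = −n_x/n_z = 0.48741 and ∂z/∂y = −n_y/n_z = −0.98360.
|∇z| = √(a²+b²) = 1.09775, so dip δ = arctan(1.09775) = 47.67°.
True thickness = vertical thickness × cos δ = 175 × cos 47.67° = 117.85 ft.

117.85 ft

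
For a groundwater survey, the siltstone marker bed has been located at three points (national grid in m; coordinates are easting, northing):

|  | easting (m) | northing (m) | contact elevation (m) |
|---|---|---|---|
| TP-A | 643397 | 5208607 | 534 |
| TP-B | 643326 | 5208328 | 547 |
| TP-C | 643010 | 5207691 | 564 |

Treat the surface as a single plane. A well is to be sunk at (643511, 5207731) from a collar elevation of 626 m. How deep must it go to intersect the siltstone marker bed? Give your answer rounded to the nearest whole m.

Two edge vectors: TP-A→TP-B = (-71, -279, 13), TP-A→TP-C = (-387, -916, 30).
Normal n = (TP-A→TP-B) × (TP-A→TP-C) = (3538, -2901, -42937).
So ∂z/∂easting = −n_x/n_z = 0.08239980 and ∂z/∂northing = −n_y/n_z = −0.06756411.
Intercept c from TP-A: 534 − 53015.78 + 351914.87 = 299433.09.
At (643511, 5207731): z_contact = 53025.2 − 351855.7 + 299433.09 = 602.6 m.
Depth below ground = 626 − 602.6 = 23 m.

23 m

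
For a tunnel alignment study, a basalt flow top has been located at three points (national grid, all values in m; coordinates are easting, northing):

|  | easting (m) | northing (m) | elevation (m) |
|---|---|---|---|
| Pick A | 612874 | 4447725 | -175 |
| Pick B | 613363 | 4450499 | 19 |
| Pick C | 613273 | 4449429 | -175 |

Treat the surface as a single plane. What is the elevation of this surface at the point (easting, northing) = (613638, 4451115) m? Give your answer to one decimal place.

Two edge vectors: Pick A→Pick B = (489, 2774, 194), Pick A→Pick C = (399, 1704, 0).
Normal n = (Pick A→Pick B) × (Pick A→Pick C) = (-330576, 77406, -273570).
So ∂z/∂easting = −n_x/n_z = −1.208378112 and ∂z/∂northing = −n_y/n_z = 0.282947692.
Intercept c from Pick A: -175 + 740583.53 − 1258473.52 = −518064.99.
At (613638, 4451115): z = −741506.7 + 1259432.7 − 518064.99 = -139.0 m.

-139.0 m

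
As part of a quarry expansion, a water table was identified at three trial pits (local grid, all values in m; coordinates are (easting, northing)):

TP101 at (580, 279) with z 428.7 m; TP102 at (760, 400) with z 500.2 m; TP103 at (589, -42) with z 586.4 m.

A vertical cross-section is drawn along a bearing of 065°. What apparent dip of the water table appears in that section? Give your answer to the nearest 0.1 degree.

Let the plane be z = a·E + b·N + c.
TP102−TP101: 180a + 121b = 71.5;  TP103−TP101: 9a − 321b = 157.7.
Solving gives a = 0.71401, b = −0.47126.
Unit vector along 065° is (sin 65°, cos 65°) = (0.9063, 0.4226).
Slope in that direction = a·(0.9063) + b·(0.4226) = 0.44795.
Apparent dip = arctan|0.44795| = 24.1° (true dip is 40.5°, so apparent ≤ true as expected).

24.1°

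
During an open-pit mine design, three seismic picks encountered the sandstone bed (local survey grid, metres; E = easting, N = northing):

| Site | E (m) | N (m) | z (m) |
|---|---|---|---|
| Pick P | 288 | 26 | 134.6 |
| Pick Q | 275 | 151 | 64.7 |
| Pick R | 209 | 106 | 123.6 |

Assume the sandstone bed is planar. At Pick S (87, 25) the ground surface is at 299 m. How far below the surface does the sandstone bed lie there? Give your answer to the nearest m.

Two edge vectors: Pick P→Pick Q = (-13, 125, -69.9), Pick P→Pick R = (-79, 80, -11).
Normal n = (Pick P→Pick Q) × (Pick P→Pick R) = (4217, 5379.1, 8835).
So ∂z/∂E = −n_x/n_z = −0.47731 and ∂z/∂N = −n_y/n_z = −0.60884.
Intercept c from Pick P: 134.6 + 137.46 + 15.83 = 287.89.
At (87, 25): z_contact = −41.5 − 15.2 + 287.89 = 231.1 m.
Depth below ground = 299 − 231.1 = 68 m.

68 m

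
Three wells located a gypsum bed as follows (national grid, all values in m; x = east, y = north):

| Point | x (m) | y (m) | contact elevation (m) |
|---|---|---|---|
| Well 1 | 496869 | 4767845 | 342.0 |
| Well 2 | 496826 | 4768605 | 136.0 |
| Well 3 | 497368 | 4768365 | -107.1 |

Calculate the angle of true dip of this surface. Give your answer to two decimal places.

Two edge vectors: Well 1→Well 2 = (-43, 760, -206), Well 1→Well 3 = (499, 520, -449.1).
Normal n = (Well 1→Well 2) × (Well 1→Well 3) = (-234196, -122105.3, -401600).
So ∂z/∂x = −n_x/n_z = −0.58316 and ∂z/∂y = −n_y/n_z = −0.30405.
Gradient magnitude |∇z| = √(a² + b²) = √(0.34007 + 0.09244) = 0.65766.
True dip = arctan(0.65766) = 33.33°, dipping toward ENE (azimuth ≈ 062°).

33.33°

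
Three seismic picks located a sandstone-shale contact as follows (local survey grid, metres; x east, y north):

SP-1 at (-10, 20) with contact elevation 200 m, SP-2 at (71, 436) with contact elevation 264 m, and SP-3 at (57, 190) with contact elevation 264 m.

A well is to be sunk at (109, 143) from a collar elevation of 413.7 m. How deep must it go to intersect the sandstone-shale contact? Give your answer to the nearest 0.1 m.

Let the plane be z = a·x + b·y + c.
SP-2−SP-1: 81a + 416b = 64;  SP-3−SP-1: 67a + 170b = 64.
Solving gives a = 1.11644, b = −0.06354.
Then c = 200 − a·-10 − b·20 = 212.44.
At (109, 143): z_contact = 121.69 − 9.09 + 212.44 = 325.04 m.
Depth below ground = 413.7 − 325.04 = 88.7 m.

88.7 m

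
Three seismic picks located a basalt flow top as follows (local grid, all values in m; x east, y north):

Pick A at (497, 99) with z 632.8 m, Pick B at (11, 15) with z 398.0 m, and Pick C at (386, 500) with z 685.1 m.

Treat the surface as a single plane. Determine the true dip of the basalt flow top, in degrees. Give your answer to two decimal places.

26.87°

Let the plane be z = a·x + b·y + c.
Pick B−Pick A: −486a − 84b = −234.8;  Pick C−Pick A: −111a + 401b = 52.3.
Solving gives a = 0.43956, b = 0.25210.
Gradient magnitude |∇z| = √(a² + b²) = √(0.19321 + 0.06355) = 0.50672.
True dip = arctan(0.50672) = 26.87°, dipping toward WSW (azimuth ≈ 240°).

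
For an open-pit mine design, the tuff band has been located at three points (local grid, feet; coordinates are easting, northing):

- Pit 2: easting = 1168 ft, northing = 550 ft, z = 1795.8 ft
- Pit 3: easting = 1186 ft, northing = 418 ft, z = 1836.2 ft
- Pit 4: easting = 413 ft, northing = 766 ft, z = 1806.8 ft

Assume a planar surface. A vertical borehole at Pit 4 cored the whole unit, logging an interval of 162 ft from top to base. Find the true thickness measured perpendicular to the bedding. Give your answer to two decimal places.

Let the plane be z = a·easting + b·northing + c.
Pit 3−Pit 2: 18a − 132b = 40.4;  Pit 4−Pit 2: −755a + 216b = 11.
Solving gives a = −0.10628, b = −0.32055.
|∇z| = √(a²+b²) = 0.33771, so dip δ = arctan(0.33771) = 18.66°.
True thickness = vertical thickness × cos δ = 162 × cos 18.66° = 153.48 ft.

153.48 ft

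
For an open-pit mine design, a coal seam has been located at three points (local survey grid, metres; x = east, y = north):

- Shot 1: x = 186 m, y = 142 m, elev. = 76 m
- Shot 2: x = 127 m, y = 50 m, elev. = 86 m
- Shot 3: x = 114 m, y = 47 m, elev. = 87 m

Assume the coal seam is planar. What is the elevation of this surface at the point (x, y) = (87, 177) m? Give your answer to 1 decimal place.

Let the plane be z = a·x + b·y + c.
Shot 2−Shot 1: −59a − 92b = 10;  Shot 3−Shot 1: −72a − 95b = 11.
Solving gives a = −0.06084, b = −0.06968.
Then c = 76 − a·186 − b·142 = 97.21.
At (87, 177): z = −5.3 − 12.3 + 97.21 = 79.6 m.

79.6 m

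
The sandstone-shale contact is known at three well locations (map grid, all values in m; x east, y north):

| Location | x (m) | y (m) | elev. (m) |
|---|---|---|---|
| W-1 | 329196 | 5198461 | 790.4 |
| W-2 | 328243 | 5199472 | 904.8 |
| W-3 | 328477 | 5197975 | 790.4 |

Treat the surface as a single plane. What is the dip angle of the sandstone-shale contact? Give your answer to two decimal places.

4.77°

Two edge vectors: W-1→W-2 = (-953, 1011, 114.4), W-1→W-3 = (-719, -486, 0).
Normal n = (W-1→W-2) × (W-1→W-3) = (55598.4, -82253.6, 1190067).
So ∂z/∂x = −n_x/n_z = −0.04672 and ∂z/∂y = −n_y/n_z = 0.06912.
Gradient magnitude |∇z| = √(a² + b²) = √(0.00218 + 0.00478) = 0.08343.
True dip = arctan(0.08343) = 4.77°, dipping toward SE (azimuth ≈ 146°).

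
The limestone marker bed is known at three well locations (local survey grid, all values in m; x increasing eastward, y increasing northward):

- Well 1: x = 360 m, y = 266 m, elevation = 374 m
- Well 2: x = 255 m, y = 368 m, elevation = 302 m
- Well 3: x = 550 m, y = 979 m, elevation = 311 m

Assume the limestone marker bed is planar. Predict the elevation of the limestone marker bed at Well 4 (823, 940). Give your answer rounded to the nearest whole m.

449 m

Let the plane be z = a·x + b·y + c.
Well 2−Well 1: −105a + 102b = −72;  Well 3−Well 1: 190a + 713b = −63.
Solving gives a = 0.47652, b = −0.21534.
Then c = 374 − a·360 − b·266 = 259.73.
At (823, 940): z = 392.2 − 202.4 + 259.73 = 449.5 m.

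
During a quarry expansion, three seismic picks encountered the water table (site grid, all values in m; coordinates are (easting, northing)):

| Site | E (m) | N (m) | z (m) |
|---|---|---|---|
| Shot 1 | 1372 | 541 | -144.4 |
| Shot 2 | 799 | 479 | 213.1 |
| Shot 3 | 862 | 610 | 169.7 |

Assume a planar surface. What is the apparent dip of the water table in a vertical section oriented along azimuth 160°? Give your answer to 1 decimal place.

10.3°

Two edge vectors: Shot 1→Shot 2 = (-573, -62, 357.5), Shot 1→Shot 3 = (-510, 69, 314.1).
Normal n = (Shot 1→Shot 2) × (Shot 1→Shot 3) = (-44141.7, -2345.7, -71157).
So ∂z/∂E = −n_x/n_z = −0.62034 and ∂z/∂N = −n_y/n_z = −0.03297.
Unit vector along 160° is (sin 160°, cos 160°) = (0.3420, -0.9397).
Slope in that direction = a·(0.3420) + b·(-0.9397) = −0.18119.
Apparent dip = arctan|0.18119| = 10.3° (true dip is 31.8°, so apparent ≤ true as expected).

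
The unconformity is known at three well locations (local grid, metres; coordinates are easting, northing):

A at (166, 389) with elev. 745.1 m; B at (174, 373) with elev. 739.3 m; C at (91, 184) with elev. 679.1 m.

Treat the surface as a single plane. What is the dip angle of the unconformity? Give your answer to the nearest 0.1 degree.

Let the plane be z = a·easting + b·northing + c.
B−A: 8a − 16b = −5.8;  C−A: −75a − 205b = −66.
Solving gives a = −0.04683, b = 0.33908.
Gradient magnitude |∇z| = √(a² + b²) = √(0.00219 + 0.11498) = 0.34230.
True dip = arctan(0.34230) = 18.9°, dipping toward S (azimuth ≈ 172°).

18.9°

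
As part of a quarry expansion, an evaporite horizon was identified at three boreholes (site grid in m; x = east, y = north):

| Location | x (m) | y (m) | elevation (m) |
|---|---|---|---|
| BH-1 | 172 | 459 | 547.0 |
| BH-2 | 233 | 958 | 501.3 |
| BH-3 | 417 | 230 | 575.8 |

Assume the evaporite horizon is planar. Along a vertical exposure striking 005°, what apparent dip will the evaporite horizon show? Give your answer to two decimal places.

Let the plane be z = a·x + b·y + c.
BH-2−BH-1: 61a + 499b = −45.7;  BH-3−BH-1: 245a − 229b = 28.8.
Solving gives a = 0.02867, b = −0.09509.
Unit vector along 005° is (sin 5°, cos 5°) = (0.0872, 0.9962).
Slope in that direction = a·(0.0872) + b·(0.9962) = −0.09223.
Apparent dip = arctan|0.09223| = 5.27° (true dip is 5.7°, so apparent ≤ true as expected).

5.27°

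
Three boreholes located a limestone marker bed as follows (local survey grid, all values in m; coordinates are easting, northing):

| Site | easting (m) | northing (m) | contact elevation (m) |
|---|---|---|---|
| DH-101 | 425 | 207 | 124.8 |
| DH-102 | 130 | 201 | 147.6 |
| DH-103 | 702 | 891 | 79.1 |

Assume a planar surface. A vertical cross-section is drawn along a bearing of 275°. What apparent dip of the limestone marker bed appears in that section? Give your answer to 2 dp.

4.18°

Let the plane be z = a·easting + b·northing + c.
DH-102−DH-101: −295a − 6b = 22.8;  DH-103−DH-101: 277a + 684b = −45.7.
Solving gives a = −0.07656, b = −0.03581.
Unit vector along 275° is (sin 275°, cos 275°) = (-0.9962, 0.0872).
Slope in that direction = a·(-0.9962) + b·(0.0872) = 0.07315.
Apparent dip = arctan|0.07315| = 4.18° (true dip is 4.8°, so apparent ≤ true as expected).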